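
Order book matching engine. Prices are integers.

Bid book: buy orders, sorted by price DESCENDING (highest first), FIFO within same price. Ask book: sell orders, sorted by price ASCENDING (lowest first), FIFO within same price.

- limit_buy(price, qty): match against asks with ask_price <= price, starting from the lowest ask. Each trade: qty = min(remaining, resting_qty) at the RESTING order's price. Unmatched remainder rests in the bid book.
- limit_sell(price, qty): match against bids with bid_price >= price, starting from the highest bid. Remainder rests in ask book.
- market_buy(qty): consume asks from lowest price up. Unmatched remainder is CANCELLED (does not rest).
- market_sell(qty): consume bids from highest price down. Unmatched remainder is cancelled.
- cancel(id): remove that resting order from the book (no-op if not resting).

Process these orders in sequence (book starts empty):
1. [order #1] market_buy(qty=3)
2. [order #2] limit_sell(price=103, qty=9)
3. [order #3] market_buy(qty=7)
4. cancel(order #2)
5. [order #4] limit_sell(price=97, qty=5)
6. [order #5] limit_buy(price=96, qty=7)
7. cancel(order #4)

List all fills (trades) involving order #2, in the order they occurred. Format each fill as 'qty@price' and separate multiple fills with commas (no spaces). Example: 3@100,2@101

Answer: 7@103

Derivation:
After op 1 [order #1] market_buy(qty=3): fills=none; bids=[-] asks=[-]
After op 2 [order #2] limit_sell(price=103, qty=9): fills=none; bids=[-] asks=[#2:9@103]
After op 3 [order #3] market_buy(qty=7): fills=#3x#2:7@103; bids=[-] asks=[#2:2@103]
After op 4 cancel(order #2): fills=none; bids=[-] asks=[-]
After op 5 [order #4] limit_sell(price=97, qty=5): fills=none; bids=[-] asks=[#4:5@97]
After op 6 [order #5] limit_buy(price=96, qty=7): fills=none; bids=[#5:7@96] asks=[#4:5@97]
After op 7 cancel(order #4): fills=none; bids=[#5:7@96] asks=[-]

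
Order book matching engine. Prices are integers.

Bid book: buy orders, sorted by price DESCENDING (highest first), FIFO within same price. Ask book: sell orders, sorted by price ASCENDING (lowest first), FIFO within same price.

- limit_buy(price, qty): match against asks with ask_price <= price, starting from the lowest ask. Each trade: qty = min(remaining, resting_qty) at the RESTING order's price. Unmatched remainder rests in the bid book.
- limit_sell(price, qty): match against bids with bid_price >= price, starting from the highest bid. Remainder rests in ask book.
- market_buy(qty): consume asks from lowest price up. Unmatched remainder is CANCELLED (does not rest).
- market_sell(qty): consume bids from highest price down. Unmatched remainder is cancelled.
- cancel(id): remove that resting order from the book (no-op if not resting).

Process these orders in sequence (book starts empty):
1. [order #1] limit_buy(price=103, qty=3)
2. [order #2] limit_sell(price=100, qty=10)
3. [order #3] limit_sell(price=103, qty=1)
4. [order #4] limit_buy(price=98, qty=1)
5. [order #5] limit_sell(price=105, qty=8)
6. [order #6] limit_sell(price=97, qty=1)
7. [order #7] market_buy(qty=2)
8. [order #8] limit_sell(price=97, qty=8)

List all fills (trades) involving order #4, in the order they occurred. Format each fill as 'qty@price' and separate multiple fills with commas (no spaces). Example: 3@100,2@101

Answer: 1@98

Derivation:
After op 1 [order #1] limit_buy(price=103, qty=3): fills=none; bids=[#1:3@103] asks=[-]
After op 2 [order #2] limit_sell(price=100, qty=10): fills=#1x#2:3@103; bids=[-] asks=[#2:7@100]
After op 3 [order #3] limit_sell(price=103, qty=1): fills=none; bids=[-] asks=[#2:7@100 #3:1@103]
After op 4 [order #4] limit_buy(price=98, qty=1): fills=none; bids=[#4:1@98] asks=[#2:7@100 #3:1@103]
After op 5 [order #5] limit_sell(price=105, qty=8): fills=none; bids=[#4:1@98] asks=[#2:7@100 #3:1@103 #5:8@105]
After op 6 [order #6] limit_sell(price=97, qty=1): fills=#4x#6:1@98; bids=[-] asks=[#2:7@100 #3:1@103 #5:8@105]
After op 7 [order #7] market_buy(qty=2): fills=#7x#2:2@100; bids=[-] asks=[#2:5@100 #3:1@103 #5:8@105]
After op 8 [order #8] limit_sell(price=97, qty=8): fills=none; bids=[-] asks=[#8:8@97 #2:5@100 #3:1@103 #5:8@105]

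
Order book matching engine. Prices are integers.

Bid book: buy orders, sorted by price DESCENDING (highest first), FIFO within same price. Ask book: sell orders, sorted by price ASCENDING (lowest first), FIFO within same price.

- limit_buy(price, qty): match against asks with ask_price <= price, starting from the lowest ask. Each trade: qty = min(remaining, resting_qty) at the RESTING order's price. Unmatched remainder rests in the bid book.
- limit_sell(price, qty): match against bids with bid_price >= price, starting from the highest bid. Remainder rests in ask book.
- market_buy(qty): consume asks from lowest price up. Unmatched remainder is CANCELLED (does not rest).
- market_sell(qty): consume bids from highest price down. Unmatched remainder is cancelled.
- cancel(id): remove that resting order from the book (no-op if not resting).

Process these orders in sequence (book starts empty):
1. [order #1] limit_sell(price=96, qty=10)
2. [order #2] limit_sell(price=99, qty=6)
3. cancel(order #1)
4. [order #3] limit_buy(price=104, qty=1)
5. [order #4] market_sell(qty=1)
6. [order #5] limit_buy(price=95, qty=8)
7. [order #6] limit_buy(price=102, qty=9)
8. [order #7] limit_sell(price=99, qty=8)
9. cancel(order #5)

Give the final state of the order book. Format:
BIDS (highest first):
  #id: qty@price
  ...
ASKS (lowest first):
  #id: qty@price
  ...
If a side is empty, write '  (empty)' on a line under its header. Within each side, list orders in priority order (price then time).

Answer: BIDS (highest first):
  (empty)
ASKS (lowest first):
  #7: 4@99

Derivation:
After op 1 [order #1] limit_sell(price=96, qty=10): fills=none; bids=[-] asks=[#1:10@96]
After op 2 [order #2] limit_sell(price=99, qty=6): fills=none; bids=[-] asks=[#1:10@96 #2:6@99]
After op 3 cancel(order #1): fills=none; bids=[-] asks=[#2:6@99]
After op 4 [order #3] limit_buy(price=104, qty=1): fills=#3x#2:1@99; bids=[-] asks=[#2:5@99]
After op 5 [order #4] market_sell(qty=1): fills=none; bids=[-] asks=[#2:5@99]
After op 6 [order #5] limit_buy(price=95, qty=8): fills=none; bids=[#5:8@95] asks=[#2:5@99]
After op 7 [order #6] limit_buy(price=102, qty=9): fills=#6x#2:5@99; bids=[#6:4@102 #5:8@95] asks=[-]
After op 8 [order #7] limit_sell(price=99, qty=8): fills=#6x#7:4@102; bids=[#5:8@95] asks=[#7:4@99]
After op 9 cancel(order #5): fills=none; bids=[-] asks=[#7:4@99]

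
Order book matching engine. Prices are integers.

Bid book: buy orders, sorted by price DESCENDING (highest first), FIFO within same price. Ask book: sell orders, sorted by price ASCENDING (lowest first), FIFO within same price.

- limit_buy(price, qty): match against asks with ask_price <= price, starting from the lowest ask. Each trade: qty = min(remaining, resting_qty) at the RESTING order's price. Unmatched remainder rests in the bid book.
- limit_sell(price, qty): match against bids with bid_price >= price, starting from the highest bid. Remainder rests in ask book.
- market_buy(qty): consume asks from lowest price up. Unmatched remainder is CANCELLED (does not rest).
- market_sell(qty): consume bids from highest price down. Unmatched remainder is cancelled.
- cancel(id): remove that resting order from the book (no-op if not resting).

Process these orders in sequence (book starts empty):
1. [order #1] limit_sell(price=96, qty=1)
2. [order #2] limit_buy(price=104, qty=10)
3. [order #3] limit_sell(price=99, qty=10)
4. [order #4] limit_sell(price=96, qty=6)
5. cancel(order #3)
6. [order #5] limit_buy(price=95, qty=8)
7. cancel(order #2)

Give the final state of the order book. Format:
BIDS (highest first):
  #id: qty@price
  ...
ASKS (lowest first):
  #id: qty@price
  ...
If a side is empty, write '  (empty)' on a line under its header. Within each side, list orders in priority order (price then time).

After op 1 [order #1] limit_sell(price=96, qty=1): fills=none; bids=[-] asks=[#1:1@96]
After op 2 [order #2] limit_buy(price=104, qty=10): fills=#2x#1:1@96; bids=[#2:9@104] asks=[-]
After op 3 [order #3] limit_sell(price=99, qty=10): fills=#2x#3:9@104; bids=[-] asks=[#3:1@99]
After op 4 [order #4] limit_sell(price=96, qty=6): fills=none; bids=[-] asks=[#4:6@96 #3:1@99]
After op 5 cancel(order #3): fills=none; bids=[-] asks=[#4:6@96]
After op 6 [order #5] limit_buy(price=95, qty=8): fills=none; bids=[#5:8@95] asks=[#4:6@96]
After op 7 cancel(order #2): fills=none; bids=[#5:8@95] asks=[#4:6@96]

Answer: BIDS (highest first):
  #5: 8@95
ASKS (lowest first):
  #4: 6@96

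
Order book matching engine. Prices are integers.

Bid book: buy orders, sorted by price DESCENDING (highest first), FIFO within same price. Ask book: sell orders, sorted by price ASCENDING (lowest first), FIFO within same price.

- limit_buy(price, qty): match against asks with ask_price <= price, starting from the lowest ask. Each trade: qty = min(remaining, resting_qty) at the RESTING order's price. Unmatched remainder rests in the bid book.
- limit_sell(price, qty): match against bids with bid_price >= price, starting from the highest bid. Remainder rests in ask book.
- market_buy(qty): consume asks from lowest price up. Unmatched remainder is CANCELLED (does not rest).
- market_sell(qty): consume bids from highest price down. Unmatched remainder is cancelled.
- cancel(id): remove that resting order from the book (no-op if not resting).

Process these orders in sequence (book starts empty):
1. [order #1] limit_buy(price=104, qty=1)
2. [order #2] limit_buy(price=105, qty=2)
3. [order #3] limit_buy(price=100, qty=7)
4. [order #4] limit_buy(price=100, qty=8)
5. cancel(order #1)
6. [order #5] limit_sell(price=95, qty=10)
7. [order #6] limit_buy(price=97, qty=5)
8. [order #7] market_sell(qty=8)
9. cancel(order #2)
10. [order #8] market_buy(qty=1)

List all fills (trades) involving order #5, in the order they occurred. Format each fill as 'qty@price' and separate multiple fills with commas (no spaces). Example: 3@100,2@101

Answer: 2@105,7@100,1@100

Derivation:
After op 1 [order #1] limit_buy(price=104, qty=1): fills=none; bids=[#1:1@104] asks=[-]
After op 2 [order #2] limit_buy(price=105, qty=2): fills=none; bids=[#2:2@105 #1:1@104] asks=[-]
After op 3 [order #3] limit_buy(price=100, qty=7): fills=none; bids=[#2:2@105 #1:1@104 #3:7@100] asks=[-]
After op 4 [order #4] limit_buy(price=100, qty=8): fills=none; bids=[#2:2@105 #1:1@104 #3:7@100 #4:8@100] asks=[-]
After op 5 cancel(order #1): fills=none; bids=[#2:2@105 #3:7@100 #4:8@100] asks=[-]
After op 6 [order #5] limit_sell(price=95, qty=10): fills=#2x#5:2@105 #3x#5:7@100 #4x#5:1@100; bids=[#4:7@100] asks=[-]
After op 7 [order #6] limit_buy(price=97, qty=5): fills=none; bids=[#4:7@100 #6:5@97] asks=[-]
After op 8 [order #7] market_sell(qty=8): fills=#4x#7:7@100 #6x#7:1@97; bids=[#6:4@97] asks=[-]
After op 9 cancel(order #2): fills=none; bids=[#6:4@97] asks=[-]
After op 10 [order #8] market_buy(qty=1): fills=none; bids=[#6:4@97] asks=[-]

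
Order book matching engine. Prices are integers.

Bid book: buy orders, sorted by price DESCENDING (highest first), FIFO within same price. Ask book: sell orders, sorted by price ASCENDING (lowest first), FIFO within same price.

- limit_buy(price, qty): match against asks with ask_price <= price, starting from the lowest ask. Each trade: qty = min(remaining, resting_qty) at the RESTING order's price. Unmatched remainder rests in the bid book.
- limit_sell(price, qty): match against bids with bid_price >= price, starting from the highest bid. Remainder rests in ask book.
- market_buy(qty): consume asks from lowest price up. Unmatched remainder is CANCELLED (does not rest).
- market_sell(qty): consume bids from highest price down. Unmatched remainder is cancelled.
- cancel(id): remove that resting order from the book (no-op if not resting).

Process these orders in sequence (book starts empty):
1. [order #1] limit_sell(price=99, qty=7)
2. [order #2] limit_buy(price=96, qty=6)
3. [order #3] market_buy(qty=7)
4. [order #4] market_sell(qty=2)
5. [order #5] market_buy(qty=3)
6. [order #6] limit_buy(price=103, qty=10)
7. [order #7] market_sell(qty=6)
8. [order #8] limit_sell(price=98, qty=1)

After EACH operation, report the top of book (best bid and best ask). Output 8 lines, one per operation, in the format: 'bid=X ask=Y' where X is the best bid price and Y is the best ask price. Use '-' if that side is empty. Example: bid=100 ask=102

Answer: bid=- ask=99
bid=96 ask=99
bid=96 ask=-
bid=96 ask=-
bid=96 ask=-
bid=103 ask=-
bid=103 ask=-
bid=103 ask=-

Derivation:
After op 1 [order #1] limit_sell(price=99, qty=7): fills=none; bids=[-] asks=[#1:7@99]
After op 2 [order #2] limit_buy(price=96, qty=6): fills=none; bids=[#2:6@96] asks=[#1:7@99]
After op 3 [order #3] market_buy(qty=7): fills=#3x#1:7@99; bids=[#2:6@96] asks=[-]
After op 4 [order #4] market_sell(qty=2): fills=#2x#4:2@96; bids=[#2:4@96] asks=[-]
After op 5 [order #5] market_buy(qty=3): fills=none; bids=[#2:4@96] asks=[-]
After op 6 [order #6] limit_buy(price=103, qty=10): fills=none; bids=[#6:10@103 #2:4@96] asks=[-]
After op 7 [order #7] market_sell(qty=6): fills=#6x#7:6@103; bids=[#6:4@103 #2:4@96] asks=[-]
After op 8 [order #8] limit_sell(price=98, qty=1): fills=#6x#8:1@103; bids=[#6:3@103 #2:4@96] asks=[-]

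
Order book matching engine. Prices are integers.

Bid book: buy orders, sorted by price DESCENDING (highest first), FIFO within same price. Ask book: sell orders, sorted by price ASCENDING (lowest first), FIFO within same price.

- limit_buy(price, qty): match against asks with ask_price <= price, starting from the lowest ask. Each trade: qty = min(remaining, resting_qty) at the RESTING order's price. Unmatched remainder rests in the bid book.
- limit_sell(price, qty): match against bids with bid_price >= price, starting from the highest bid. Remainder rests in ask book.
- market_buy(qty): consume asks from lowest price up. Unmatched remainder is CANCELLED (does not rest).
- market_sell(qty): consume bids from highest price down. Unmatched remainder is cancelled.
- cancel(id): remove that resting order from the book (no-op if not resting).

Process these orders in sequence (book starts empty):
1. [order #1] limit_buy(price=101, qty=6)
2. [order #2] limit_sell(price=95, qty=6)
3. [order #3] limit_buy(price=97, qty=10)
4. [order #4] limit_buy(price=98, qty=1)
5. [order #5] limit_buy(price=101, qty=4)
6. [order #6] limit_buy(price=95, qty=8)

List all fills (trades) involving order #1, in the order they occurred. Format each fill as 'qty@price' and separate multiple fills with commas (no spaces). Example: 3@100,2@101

Answer: 6@101

Derivation:
After op 1 [order #1] limit_buy(price=101, qty=6): fills=none; bids=[#1:6@101] asks=[-]
After op 2 [order #2] limit_sell(price=95, qty=6): fills=#1x#2:6@101; bids=[-] asks=[-]
After op 3 [order #3] limit_buy(price=97, qty=10): fills=none; bids=[#3:10@97] asks=[-]
After op 4 [order #4] limit_buy(price=98, qty=1): fills=none; bids=[#4:1@98 #3:10@97] asks=[-]
After op 5 [order #5] limit_buy(price=101, qty=4): fills=none; bids=[#5:4@101 #4:1@98 #3:10@97] asks=[-]
After op 6 [order #6] limit_buy(price=95, qty=8): fills=none; bids=[#5:4@101 #4:1@98 #3:10@97 #6:8@95] asks=[-]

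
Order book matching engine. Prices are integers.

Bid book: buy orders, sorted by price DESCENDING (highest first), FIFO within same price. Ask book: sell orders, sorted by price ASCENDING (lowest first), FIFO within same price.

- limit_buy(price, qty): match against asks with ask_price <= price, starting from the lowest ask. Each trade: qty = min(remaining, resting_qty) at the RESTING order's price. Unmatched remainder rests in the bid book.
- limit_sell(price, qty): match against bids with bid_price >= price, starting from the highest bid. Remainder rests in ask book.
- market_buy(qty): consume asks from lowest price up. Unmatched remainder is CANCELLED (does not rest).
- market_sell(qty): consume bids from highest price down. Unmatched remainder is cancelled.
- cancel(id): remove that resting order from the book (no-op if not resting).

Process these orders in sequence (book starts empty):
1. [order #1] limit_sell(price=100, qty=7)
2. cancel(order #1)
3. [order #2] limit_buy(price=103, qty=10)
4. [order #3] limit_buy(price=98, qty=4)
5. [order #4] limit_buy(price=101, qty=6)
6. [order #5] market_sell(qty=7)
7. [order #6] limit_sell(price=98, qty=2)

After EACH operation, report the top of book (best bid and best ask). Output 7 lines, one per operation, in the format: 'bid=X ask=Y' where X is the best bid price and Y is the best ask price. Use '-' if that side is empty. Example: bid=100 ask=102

Answer: bid=- ask=100
bid=- ask=-
bid=103 ask=-
bid=103 ask=-
bid=103 ask=-
bid=103 ask=-
bid=103 ask=-

Derivation:
After op 1 [order #1] limit_sell(price=100, qty=7): fills=none; bids=[-] asks=[#1:7@100]
After op 2 cancel(order #1): fills=none; bids=[-] asks=[-]
After op 3 [order #2] limit_buy(price=103, qty=10): fills=none; bids=[#2:10@103] asks=[-]
After op 4 [order #3] limit_buy(price=98, qty=4): fills=none; bids=[#2:10@103 #3:4@98] asks=[-]
After op 5 [order #4] limit_buy(price=101, qty=6): fills=none; bids=[#2:10@103 #4:6@101 #3:4@98] asks=[-]
After op 6 [order #5] market_sell(qty=7): fills=#2x#5:7@103; bids=[#2:3@103 #4:6@101 #3:4@98] asks=[-]
After op 7 [order #6] limit_sell(price=98, qty=2): fills=#2x#6:2@103; bids=[#2:1@103 #4:6@101 #3:4@98] asks=[-]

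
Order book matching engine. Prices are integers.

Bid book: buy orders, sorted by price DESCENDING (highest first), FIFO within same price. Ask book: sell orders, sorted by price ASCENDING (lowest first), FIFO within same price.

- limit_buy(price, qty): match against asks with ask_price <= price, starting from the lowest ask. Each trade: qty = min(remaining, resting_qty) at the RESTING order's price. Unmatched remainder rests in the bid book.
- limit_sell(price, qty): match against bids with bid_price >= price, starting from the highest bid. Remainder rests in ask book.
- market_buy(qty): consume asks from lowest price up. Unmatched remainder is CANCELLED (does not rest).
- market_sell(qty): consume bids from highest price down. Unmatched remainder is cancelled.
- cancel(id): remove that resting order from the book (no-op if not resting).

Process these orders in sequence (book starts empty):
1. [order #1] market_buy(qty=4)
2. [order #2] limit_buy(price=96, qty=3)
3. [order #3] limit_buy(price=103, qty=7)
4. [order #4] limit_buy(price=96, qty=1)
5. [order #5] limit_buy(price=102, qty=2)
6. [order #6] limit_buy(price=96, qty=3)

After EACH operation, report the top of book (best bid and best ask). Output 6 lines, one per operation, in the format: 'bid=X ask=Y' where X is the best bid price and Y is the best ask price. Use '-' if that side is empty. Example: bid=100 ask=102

After op 1 [order #1] market_buy(qty=4): fills=none; bids=[-] asks=[-]
After op 2 [order #2] limit_buy(price=96, qty=3): fills=none; bids=[#2:3@96] asks=[-]
After op 3 [order #3] limit_buy(price=103, qty=7): fills=none; bids=[#3:7@103 #2:3@96] asks=[-]
After op 4 [order #4] limit_buy(price=96, qty=1): fills=none; bids=[#3:7@103 #2:3@96 #4:1@96] asks=[-]
After op 5 [order #5] limit_buy(price=102, qty=2): fills=none; bids=[#3:7@103 #5:2@102 #2:3@96 #4:1@96] asks=[-]
After op 6 [order #6] limit_buy(price=96, qty=3): fills=none; bids=[#3:7@103 #5:2@102 #2:3@96 #4:1@96 #6:3@96] asks=[-]

Answer: bid=- ask=-
bid=96 ask=-
bid=103 ask=-
bid=103 ask=-
bid=103 ask=-
bid=103 ask=-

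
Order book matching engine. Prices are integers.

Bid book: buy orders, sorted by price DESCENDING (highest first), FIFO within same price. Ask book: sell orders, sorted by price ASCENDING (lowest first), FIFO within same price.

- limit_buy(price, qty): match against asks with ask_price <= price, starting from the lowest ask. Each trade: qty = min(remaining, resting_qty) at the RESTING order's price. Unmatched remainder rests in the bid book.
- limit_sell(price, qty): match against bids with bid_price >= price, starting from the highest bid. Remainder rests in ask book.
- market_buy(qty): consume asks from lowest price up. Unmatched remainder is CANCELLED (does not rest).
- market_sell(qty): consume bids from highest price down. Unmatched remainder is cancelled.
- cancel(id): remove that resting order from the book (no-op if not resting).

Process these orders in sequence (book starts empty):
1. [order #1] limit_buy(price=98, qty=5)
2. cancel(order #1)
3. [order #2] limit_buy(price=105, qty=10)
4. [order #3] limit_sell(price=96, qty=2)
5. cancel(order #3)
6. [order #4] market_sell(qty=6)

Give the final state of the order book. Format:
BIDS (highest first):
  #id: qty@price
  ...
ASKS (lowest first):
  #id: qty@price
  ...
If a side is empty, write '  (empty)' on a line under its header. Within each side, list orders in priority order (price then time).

After op 1 [order #1] limit_buy(price=98, qty=5): fills=none; bids=[#1:5@98] asks=[-]
After op 2 cancel(order #1): fills=none; bids=[-] asks=[-]
After op 3 [order #2] limit_buy(price=105, qty=10): fills=none; bids=[#2:10@105] asks=[-]
After op 4 [order #3] limit_sell(price=96, qty=2): fills=#2x#3:2@105; bids=[#2:8@105] asks=[-]
After op 5 cancel(order #3): fills=none; bids=[#2:8@105] asks=[-]
After op 6 [order #4] market_sell(qty=6): fills=#2x#4:6@105; bids=[#2:2@105] asks=[-]

Answer: BIDS (highest first):
  #2: 2@105
ASKS (lowest first):
  (empty)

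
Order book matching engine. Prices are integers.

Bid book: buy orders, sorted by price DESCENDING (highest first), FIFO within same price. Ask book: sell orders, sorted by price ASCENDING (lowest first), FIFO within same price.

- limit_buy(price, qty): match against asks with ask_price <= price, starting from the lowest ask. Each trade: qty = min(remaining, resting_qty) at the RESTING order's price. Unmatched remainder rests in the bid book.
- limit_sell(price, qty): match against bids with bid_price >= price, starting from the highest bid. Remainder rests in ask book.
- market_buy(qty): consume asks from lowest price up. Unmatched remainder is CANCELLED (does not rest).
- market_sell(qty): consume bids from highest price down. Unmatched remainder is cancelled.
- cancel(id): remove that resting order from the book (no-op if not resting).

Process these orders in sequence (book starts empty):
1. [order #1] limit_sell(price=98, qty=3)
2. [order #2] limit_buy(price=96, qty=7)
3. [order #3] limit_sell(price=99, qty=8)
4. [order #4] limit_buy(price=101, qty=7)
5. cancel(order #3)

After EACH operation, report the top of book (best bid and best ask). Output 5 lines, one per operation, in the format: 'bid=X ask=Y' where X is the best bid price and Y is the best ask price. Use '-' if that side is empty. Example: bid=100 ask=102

Answer: bid=- ask=98
bid=96 ask=98
bid=96 ask=98
bid=96 ask=99
bid=96 ask=-

Derivation:
After op 1 [order #1] limit_sell(price=98, qty=3): fills=none; bids=[-] asks=[#1:3@98]
After op 2 [order #2] limit_buy(price=96, qty=7): fills=none; bids=[#2:7@96] asks=[#1:3@98]
After op 3 [order #3] limit_sell(price=99, qty=8): fills=none; bids=[#2:7@96] asks=[#1:3@98 #3:8@99]
After op 4 [order #4] limit_buy(price=101, qty=7): fills=#4x#1:3@98 #4x#3:4@99; bids=[#2:7@96] asks=[#3:4@99]
After op 5 cancel(order #3): fills=none; bids=[#2:7@96] asks=[-]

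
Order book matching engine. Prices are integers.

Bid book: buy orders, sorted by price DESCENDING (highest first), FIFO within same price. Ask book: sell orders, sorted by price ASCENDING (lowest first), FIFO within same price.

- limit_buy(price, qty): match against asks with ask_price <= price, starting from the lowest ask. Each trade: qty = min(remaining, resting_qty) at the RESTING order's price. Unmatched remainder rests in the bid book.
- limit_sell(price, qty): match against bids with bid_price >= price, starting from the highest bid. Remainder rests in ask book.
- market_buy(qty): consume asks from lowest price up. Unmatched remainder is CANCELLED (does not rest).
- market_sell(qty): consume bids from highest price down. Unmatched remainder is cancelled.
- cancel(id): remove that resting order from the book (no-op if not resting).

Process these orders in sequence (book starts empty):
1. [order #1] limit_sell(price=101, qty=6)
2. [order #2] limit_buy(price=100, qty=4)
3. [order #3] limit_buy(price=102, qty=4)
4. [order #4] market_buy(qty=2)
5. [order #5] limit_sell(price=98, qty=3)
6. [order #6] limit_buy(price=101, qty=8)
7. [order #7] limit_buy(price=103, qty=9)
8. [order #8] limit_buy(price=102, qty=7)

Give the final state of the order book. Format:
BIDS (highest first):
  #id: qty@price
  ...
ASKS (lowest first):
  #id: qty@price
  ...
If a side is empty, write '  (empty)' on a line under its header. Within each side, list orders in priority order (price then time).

After op 1 [order #1] limit_sell(price=101, qty=6): fills=none; bids=[-] asks=[#1:6@101]
After op 2 [order #2] limit_buy(price=100, qty=4): fills=none; bids=[#2:4@100] asks=[#1:6@101]
After op 3 [order #3] limit_buy(price=102, qty=4): fills=#3x#1:4@101; bids=[#2:4@100] asks=[#1:2@101]
After op 4 [order #4] market_buy(qty=2): fills=#4x#1:2@101; bids=[#2:4@100] asks=[-]
After op 5 [order #5] limit_sell(price=98, qty=3): fills=#2x#5:3@100; bids=[#2:1@100] asks=[-]
After op 6 [order #6] limit_buy(price=101, qty=8): fills=none; bids=[#6:8@101 #2:1@100] asks=[-]
After op 7 [order #7] limit_buy(price=103, qty=9): fills=none; bids=[#7:9@103 #6:8@101 #2:1@100] asks=[-]
After op 8 [order #8] limit_buy(price=102, qty=7): fills=none; bids=[#7:9@103 #8:7@102 #6:8@101 #2:1@100] asks=[-]

Answer: BIDS (highest first):
  #7: 9@103
  #8: 7@102
  #6: 8@101
  #2: 1@100
ASKS (lowest first):
  (empty)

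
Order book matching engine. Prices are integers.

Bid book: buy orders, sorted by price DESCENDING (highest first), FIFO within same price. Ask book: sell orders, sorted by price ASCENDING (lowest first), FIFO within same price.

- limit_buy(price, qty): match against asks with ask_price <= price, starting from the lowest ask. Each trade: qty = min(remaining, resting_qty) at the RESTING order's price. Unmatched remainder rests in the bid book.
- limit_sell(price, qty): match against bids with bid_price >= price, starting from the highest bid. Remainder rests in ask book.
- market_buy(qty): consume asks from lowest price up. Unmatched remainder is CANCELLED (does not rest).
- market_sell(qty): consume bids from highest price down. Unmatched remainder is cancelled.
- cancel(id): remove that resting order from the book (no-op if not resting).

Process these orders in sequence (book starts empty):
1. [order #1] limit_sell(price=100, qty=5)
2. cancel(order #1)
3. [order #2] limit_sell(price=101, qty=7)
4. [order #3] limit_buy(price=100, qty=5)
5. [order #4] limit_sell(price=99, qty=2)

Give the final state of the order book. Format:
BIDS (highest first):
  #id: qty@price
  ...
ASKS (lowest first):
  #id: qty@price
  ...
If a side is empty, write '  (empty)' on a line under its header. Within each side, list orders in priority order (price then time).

Answer: BIDS (highest first):
  #3: 3@100
ASKS (lowest first):
  #2: 7@101

Derivation:
After op 1 [order #1] limit_sell(price=100, qty=5): fills=none; bids=[-] asks=[#1:5@100]
After op 2 cancel(order #1): fills=none; bids=[-] asks=[-]
After op 3 [order #2] limit_sell(price=101, qty=7): fills=none; bids=[-] asks=[#2:7@101]
After op 4 [order #3] limit_buy(price=100, qty=5): fills=none; bids=[#3:5@100] asks=[#2:7@101]
After op 5 [order #4] limit_sell(price=99, qty=2): fills=#3x#4:2@100; bids=[#3:3@100] asks=[#2:7@101]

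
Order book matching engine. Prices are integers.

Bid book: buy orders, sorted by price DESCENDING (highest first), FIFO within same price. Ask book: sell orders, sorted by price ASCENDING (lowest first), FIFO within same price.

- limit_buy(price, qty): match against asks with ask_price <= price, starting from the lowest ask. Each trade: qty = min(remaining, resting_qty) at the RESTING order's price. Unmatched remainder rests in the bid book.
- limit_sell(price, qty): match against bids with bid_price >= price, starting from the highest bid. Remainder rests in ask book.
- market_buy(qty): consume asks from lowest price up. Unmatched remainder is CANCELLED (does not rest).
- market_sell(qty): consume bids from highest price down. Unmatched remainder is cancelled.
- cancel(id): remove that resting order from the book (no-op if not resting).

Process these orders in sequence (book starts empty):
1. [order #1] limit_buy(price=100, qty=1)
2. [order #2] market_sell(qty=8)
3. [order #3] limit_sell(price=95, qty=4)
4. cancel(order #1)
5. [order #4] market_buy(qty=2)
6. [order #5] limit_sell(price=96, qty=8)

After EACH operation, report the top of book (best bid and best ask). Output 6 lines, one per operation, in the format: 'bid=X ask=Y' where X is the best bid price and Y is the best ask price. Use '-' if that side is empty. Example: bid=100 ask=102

After op 1 [order #1] limit_buy(price=100, qty=1): fills=none; bids=[#1:1@100] asks=[-]
After op 2 [order #2] market_sell(qty=8): fills=#1x#2:1@100; bids=[-] asks=[-]
After op 3 [order #3] limit_sell(price=95, qty=4): fills=none; bids=[-] asks=[#3:4@95]
After op 4 cancel(order #1): fills=none; bids=[-] asks=[#3:4@95]
After op 5 [order #4] market_buy(qty=2): fills=#4x#3:2@95; bids=[-] asks=[#3:2@95]
After op 6 [order #5] limit_sell(price=96, qty=8): fills=none; bids=[-] asks=[#3:2@95 #5:8@96]

Answer: bid=100 ask=-
bid=- ask=-
bid=- ask=95
bid=- ask=95
bid=- ask=95
bid=- ask=95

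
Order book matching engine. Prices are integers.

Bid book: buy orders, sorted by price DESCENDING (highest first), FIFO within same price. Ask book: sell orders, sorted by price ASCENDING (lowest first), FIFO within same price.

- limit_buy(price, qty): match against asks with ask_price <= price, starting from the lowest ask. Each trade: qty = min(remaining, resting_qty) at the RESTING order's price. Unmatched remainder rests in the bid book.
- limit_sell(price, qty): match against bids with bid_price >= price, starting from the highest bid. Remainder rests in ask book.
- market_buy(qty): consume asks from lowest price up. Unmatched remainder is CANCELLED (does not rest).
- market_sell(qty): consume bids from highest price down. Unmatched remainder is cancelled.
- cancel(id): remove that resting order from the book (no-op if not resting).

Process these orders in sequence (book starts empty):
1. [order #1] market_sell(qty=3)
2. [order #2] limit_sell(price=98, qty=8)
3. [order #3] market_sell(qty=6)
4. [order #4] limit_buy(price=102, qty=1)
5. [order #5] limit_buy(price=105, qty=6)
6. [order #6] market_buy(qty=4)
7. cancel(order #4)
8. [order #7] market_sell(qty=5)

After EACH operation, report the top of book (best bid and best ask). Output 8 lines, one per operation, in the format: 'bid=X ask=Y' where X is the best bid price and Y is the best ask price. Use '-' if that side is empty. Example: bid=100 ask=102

Answer: bid=- ask=-
bid=- ask=98
bid=- ask=98
bid=- ask=98
bid=- ask=98
bid=- ask=-
bid=- ask=-
bid=- ask=-

Derivation:
After op 1 [order #1] market_sell(qty=3): fills=none; bids=[-] asks=[-]
After op 2 [order #2] limit_sell(price=98, qty=8): fills=none; bids=[-] asks=[#2:8@98]
After op 3 [order #3] market_sell(qty=6): fills=none; bids=[-] asks=[#2:8@98]
After op 4 [order #4] limit_buy(price=102, qty=1): fills=#4x#2:1@98; bids=[-] asks=[#2:7@98]
After op 5 [order #5] limit_buy(price=105, qty=6): fills=#5x#2:6@98; bids=[-] asks=[#2:1@98]
After op 6 [order #6] market_buy(qty=4): fills=#6x#2:1@98; bids=[-] asks=[-]
After op 7 cancel(order #4): fills=none; bids=[-] asks=[-]
After op 8 [order #7] market_sell(qty=5): fills=none; bids=[-] asks=[-]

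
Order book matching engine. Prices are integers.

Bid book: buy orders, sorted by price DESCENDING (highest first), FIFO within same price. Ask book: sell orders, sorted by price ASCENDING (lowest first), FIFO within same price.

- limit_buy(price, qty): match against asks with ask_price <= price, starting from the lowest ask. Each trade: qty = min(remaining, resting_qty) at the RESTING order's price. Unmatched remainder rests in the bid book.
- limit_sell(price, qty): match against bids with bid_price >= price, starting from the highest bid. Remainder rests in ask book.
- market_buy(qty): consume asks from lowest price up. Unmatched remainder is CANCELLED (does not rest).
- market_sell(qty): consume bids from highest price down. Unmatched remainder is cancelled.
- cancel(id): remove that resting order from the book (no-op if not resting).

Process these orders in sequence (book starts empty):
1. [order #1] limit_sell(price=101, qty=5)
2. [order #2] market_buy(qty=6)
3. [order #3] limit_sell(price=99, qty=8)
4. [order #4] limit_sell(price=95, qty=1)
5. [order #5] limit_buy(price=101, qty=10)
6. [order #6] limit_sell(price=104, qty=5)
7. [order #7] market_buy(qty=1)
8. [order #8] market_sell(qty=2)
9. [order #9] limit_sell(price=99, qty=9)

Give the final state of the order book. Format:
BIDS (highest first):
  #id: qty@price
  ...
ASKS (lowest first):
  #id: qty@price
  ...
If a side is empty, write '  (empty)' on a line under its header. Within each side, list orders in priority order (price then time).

After op 1 [order #1] limit_sell(price=101, qty=5): fills=none; bids=[-] asks=[#1:5@101]
After op 2 [order #2] market_buy(qty=6): fills=#2x#1:5@101; bids=[-] asks=[-]
After op 3 [order #3] limit_sell(price=99, qty=8): fills=none; bids=[-] asks=[#3:8@99]
After op 4 [order #4] limit_sell(price=95, qty=1): fills=none; bids=[-] asks=[#4:1@95 #3:8@99]
After op 5 [order #5] limit_buy(price=101, qty=10): fills=#5x#4:1@95 #5x#3:8@99; bids=[#5:1@101] asks=[-]
After op 6 [order #6] limit_sell(price=104, qty=5): fills=none; bids=[#5:1@101] asks=[#6:5@104]
After op 7 [order #7] market_buy(qty=1): fills=#7x#6:1@104; bids=[#5:1@101] asks=[#6:4@104]
After op 8 [order #8] market_sell(qty=2): fills=#5x#8:1@101; bids=[-] asks=[#6:4@104]
After op 9 [order #9] limit_sell(price=99, qty=9): fills=none; bids=[-] asks=[#9:9@99 #6:4@104]

Answer: BIDS (highest first):
  (empty)
ASKS (lowest first):
  #9: 9@99
  #6: 4@104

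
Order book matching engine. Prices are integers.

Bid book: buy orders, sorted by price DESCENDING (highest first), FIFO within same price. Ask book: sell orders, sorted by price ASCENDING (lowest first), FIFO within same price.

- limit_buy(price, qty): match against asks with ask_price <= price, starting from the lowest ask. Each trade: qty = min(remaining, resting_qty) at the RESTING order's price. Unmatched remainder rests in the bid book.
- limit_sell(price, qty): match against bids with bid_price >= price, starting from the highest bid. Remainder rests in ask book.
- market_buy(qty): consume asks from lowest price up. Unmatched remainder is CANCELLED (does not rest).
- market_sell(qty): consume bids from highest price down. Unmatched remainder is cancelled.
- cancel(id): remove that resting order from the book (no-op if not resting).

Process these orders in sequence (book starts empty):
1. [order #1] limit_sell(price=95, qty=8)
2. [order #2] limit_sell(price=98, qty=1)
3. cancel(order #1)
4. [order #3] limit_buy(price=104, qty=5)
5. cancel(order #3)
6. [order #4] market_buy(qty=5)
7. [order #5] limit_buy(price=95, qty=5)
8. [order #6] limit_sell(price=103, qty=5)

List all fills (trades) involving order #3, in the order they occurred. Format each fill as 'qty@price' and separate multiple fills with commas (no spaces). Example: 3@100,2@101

After op 1 [order #1] limit_sell(price=95, qty=8): fills=none; bids=[-] asks=[#1:8@95]
After op 2 [order #2] limit_sell(price=98, qty=1): fills=none; bids=[-] asks=[#1:8@95 #2:1@98]
After op 3 cancel(order #1): fills=none; bids=[-] asks=[#2:1@98]
After op 4 [order #3] limit_buy(price=104, qty=5): fills=#3x#2:1@98; bids=[#3:4@104] asks=[-]
After op 5 cancel(order #3): fills=none; bids=[-] asks=[-]
After op 6 [order #4] market_buy(qty=5): fills=none; bids=[-] asks=[-]
After op 7 [order #5] limit_buy(price=95, qty=5): fills=none; bids=[#5:5@95] asks=[-]
After op 8 [order #6] limit_sell(price=103, qty=5): fills=none; bids=[#5:5@95] asks=[#6:5@103]

Answer: 1@98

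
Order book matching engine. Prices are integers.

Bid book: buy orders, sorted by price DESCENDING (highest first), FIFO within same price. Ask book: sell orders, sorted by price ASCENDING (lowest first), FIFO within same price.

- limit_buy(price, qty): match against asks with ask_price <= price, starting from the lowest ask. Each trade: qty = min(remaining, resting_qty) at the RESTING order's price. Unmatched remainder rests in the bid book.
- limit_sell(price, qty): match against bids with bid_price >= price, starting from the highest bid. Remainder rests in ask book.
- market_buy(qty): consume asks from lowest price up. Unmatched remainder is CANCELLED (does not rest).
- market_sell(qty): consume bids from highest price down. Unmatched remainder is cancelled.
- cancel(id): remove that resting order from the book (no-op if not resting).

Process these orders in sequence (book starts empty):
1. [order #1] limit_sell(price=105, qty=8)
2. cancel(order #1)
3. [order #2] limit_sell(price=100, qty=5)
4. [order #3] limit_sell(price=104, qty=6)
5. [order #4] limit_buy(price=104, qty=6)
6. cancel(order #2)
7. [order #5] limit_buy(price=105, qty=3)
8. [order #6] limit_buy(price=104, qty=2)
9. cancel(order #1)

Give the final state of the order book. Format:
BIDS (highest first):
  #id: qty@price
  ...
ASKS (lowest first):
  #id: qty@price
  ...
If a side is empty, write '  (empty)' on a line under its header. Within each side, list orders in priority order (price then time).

After op 1 [order #1] limit_sell(price=105, qty=8): fills=none; bids=[-] asks=[#1:8@105]
After op 2 cancel(order #1): fills=none; bids=[-] asks=[-]
After op 3 [order #2] limit_sell(price=100, qty=5): fills=none; bids=[-] asks=[#2:5@100]
After op 4 [order #3] limit_sell(price=104, qty=6): fills=none; bids=[-] asks=[#2:5@100 #3:6@104]
After op 5 [order #4] limit_buy(price=104, qty=6): fills=#4x#2:5@100 #4x#3:1@104; bids=[-] asks=[#3:5@104]
After op 6 cancel(order #2): fills=none; bids=[-] asks=[#3:5@104]
After op 7 [order #5] limit_buy(price=105, qty=3): fills=#5x#3:3@104; bids=[-] asks=[#3:2@104]
After op 8 [order #6] limit_buy(price=104, qty=2): fills=#6x#3:2@104; bids=[-] asks=[-]
After op 9 cancel(order #1): fills=none; bids=[-] asks=[-]

Answer: BIDS (highest first):
  (empty)
ASKS (lowest first):
  (empty)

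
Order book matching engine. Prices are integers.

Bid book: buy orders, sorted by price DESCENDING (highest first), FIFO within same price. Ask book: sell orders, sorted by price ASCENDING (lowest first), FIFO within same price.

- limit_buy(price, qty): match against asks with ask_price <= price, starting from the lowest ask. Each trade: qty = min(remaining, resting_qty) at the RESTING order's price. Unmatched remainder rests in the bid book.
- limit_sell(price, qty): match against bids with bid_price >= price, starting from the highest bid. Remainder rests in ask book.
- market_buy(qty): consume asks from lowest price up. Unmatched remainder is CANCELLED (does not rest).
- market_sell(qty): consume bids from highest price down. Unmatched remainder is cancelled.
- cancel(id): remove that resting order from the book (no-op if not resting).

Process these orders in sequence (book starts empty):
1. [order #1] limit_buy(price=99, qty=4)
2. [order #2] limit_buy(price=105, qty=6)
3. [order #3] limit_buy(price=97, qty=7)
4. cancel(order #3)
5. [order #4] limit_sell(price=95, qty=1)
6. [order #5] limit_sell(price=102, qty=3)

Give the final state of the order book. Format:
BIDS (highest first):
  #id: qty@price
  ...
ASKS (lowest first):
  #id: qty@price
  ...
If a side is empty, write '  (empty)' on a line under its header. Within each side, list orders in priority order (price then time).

Answer: BIDS (highest first):
  #2: 2@105
  #1: 4@99
ASKS (lowest first):
  (empty)

Derivation:
After op 1 [order #1] limit_buy(price=99, qty=4): fills=none; bids=[#1:4@99] asks=[-]
After op 2 [order #2] limit_buy(price=105, qty=6): fills=none; bids=[#2:6@105 #1:4@99] asks=[-]
After op 3 [order #3] limit_buy(price=97, qty=7): fills=none; bids=[#2:6@105 #1:4@99 #3:7@97] asks=[-]
After op 4 cancel(order #3): fills=none; bids=[#2:6@105 #1:4@99] asks=[-]
After op 5 [order #4] limit_sell(price=95, qty=1): fills=#2x#4:1@105; bids=[#2:5@105 #1:4@99] asks=[-]
After op 6 [order #5] limit_sell(price=102, qty=3): fills=#2x#5:3@105; bids=[#2:2@105 #1:4@99] asks=[-]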